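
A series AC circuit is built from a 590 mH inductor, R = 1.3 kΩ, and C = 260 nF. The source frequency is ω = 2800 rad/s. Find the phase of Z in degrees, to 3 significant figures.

X_L = ωL = 1650 Ω
X_C = 1/(ωC) = 1370 Ω
Net reactance X = X_L − X_C = 278 Ω
Z = 1300 + j278 Ω
|Z| = √(1300² + 278²) = 1330 Ω
∠Z = arctan(278/1300) = 12.1°

12.1°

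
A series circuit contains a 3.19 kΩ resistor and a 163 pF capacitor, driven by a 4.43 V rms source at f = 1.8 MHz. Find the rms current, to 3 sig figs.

1.37 mA

ω = 2πf = 1.131e+07 rad/s
X_C = 1/(ωC) = 542 Ω
Z = 3190 − j542 Ω
|Z| = √(3190² + 542²) = 3240 Ω
I = V/|Z| = 4.43/3240 = 1.37 mA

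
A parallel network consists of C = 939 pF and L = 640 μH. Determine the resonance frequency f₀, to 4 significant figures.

ω₀ = 1/√(LC) = 1/√(0.00064 × 9.39e-10) = 1.29e+06 rad/s
f₀ = ω₀/(2π) = 205.3 kHz

205.3 kHz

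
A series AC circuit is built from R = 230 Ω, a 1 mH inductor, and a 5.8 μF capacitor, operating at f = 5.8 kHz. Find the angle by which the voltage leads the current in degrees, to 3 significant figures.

7.85°

ω = 2πf = 36440 rad/s
X_L = ωL = 36.4 Ω
X_C = 1/(ωC) = 4.73 Ω
Net reactance X = X_L − X_C = 31.7 Ω
Z = 230 + j31.7 Ω
|Z| = √(230² + 31.7²) = 232 Ω
∠Z = arctan(31.7/230) = 7.85°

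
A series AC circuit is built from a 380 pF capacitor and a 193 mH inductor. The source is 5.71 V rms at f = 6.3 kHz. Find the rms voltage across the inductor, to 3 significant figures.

0.741 V

ω = 2πf = 39580 rad/s
X_L = ωL = 7640 Ω
X_C = 1/(ωC) = 66500 Ω
Net reactance X = X_L − X_C = -58800 Ω
Z = − j58800 Ω
|Z| = √(0² + 58800²) = 58800 Ω
I = V/|Z| = 97.0 μA
V_L = I·|Z_L| = 9.7e-05 × 7640 = 0.741 V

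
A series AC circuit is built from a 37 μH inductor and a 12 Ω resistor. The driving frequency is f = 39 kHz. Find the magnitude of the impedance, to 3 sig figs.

15.0 Ω

ω = 2πf = 245000 rad/s
X_L = ωL = 9.07 Ω
Z = 12.0 + j9.07 Ω
|Z| = √(12.0² + 9.07²) = 15.0 Ω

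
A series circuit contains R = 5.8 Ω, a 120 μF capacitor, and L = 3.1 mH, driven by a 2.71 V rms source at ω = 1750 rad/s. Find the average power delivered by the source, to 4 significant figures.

1.250 W

X_L = ωL = 5.425 Ω
X_C = 1/(ωC) = 4.762 Ω
Net reactance X = X_L − X_C = 0.6631 Ω
Z = 5.800 + j0.6631 Ω
|Z| = √(5.800² + 0.6631²) = 5.838 Ω
∠Z = arctan(0.6631/5.800) = 6.522°
I = V/|Z| = 464.2 mA
P = VI cos φ = 2.71 × 0.4642 × cos(6.522°) = 1.250 W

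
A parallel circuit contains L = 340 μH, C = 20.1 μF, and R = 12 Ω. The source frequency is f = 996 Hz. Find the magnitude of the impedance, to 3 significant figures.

2.82 Ω

ω = 2πf = 6258 rad/s
X_L = ωL = 2.13 Ω
X_C = 1/(ωC) = 7.95 Ω
Parallel: admittances add. Y = 1/R + 1/(jωL) + jωC
Y = (0.0833 − j0.344) S
|Y| = 0.354 S → |Z| = 1/|Y| = 2.82 Ω, ∠Z = −∠Y = 76.4°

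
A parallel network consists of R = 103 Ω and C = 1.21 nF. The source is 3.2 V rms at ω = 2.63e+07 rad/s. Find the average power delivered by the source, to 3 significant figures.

99.4 mW

X_C = 1/(ωC) = 31.4 Ω
Parallel: admittances add. Y = 1/R + jωC
Y = (0.00971 + j0.0318) S
|Y| = 0.0333 S → |Z| = 1/|Y| = 30.1 Ω, ∠Z = −∠Y = -73.0°
I = V/|Z| = 106 mA
P = VI cos φ = 3.2 × 0.106 × cos(-73.0°) = 99.4 mW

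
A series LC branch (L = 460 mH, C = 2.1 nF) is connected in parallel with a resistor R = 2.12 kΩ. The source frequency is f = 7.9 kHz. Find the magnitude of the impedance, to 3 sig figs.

2090 Ω

ω = 2πf = 49640 rad/s
X_L = ωL = 22800 Ω
X_C = 1/(ωC) = 9590 Ω
Branch 1: Z₁ = R = 2120 Ω
Branch 2 (series LC): Z₂ = j(X_L − X_C) = j13200 Ω
Parallel: Z = Z₁Z₂/(Z₁+Z₂), |Z| = 2090 Ω, ∠Z = 9.10°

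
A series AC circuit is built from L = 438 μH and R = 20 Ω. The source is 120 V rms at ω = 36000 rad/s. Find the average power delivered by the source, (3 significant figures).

444 W

X_L = ωL = 15.8 Ω
Z = 20.0 + j15.8 Ω
|Z| = √(20.0² + 15.8²) = 25.5 Ω
∠Z = arctan(15.8/20.0) = 38.3°
I = V/|Z| = 4.71 A
P = VI cos φ = 120 × 4.71 × cos(38.3°) = 444 W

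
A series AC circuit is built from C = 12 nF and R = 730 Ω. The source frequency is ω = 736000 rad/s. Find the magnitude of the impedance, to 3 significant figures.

739 Ω

X_C = 1/(ωC) = 113 Ω
Z = 730 − j113 Ω
|Z| = √(730² + 113²) = 739 Ω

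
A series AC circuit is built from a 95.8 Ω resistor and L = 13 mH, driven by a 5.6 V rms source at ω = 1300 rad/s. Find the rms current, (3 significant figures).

X_L = ωL = 16.9 Ω
Z = 95.8 + j16.9 Ω
|Z| = √(95.8² + 16.9²) = 97.3 Ω
I = V/|Z| = 5.6/97.3 = 57.6 mA

57.6 mA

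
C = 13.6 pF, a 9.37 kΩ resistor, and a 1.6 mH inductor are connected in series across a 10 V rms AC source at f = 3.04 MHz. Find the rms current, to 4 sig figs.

353.3 μA

ω = 2πf = 1.91e+07 rad/s
X_L = ωL = 30560 Ω
X_C = 1/(ωC) = 3850 Ω
Net reactance X = X_L − X_C = 26710 Ω
Z = 9370 + j26710 Ω
|Z| = √(9370² + 26710²) = 28310 Ω
I = V/|Z| = 10/28310 = 353.3 μA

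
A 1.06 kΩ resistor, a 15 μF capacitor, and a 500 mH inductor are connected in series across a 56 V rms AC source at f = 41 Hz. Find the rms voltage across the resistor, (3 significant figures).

ω = 2πf = 257.6 rad/s
X_L = ωL = 129 Ω
X_C = 1/(ωC) = 259 Ω
Net reactance X = X_L − X_C = -130 Ω
Z = 1060 − j130 Ω
|Z| = √(1060² + 130²) = 1070 Ω
I = V/|Z| = 52.4 mA
V_R = I·|Z_R| = 0.0524 × 1060 = 55.6 V

55.6 V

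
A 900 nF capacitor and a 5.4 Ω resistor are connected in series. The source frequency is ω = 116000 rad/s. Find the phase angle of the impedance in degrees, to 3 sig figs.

X_C = 1/(ωC) = 9.58 Ω
Z = 5.40 − j9.58 Ω
|Z| = √(5.40² + 9.58²) = 11.0 Ω
∠Z = arctan(-9.58/5.40) = -60.6°

-60.6°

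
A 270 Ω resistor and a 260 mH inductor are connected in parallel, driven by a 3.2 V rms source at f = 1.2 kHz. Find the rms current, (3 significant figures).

12.0 mA

ω = 2πf = 7540 rad/s
X_L = ωL = 1960 Ω
Parallel: admittances add. Y = 1/R + 1/(jωL)
Y = (0.00370 − j0.000510) S
|Y| = 0.00374 S → |Z| = 1/|Y| = 267 Ω, ∠Z = −∠Y = 7.84°
I = V/|Z| = 3.2/267 = 12.0 mA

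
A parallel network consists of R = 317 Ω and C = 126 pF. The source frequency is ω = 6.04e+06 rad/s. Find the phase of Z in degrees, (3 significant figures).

-13.6°

X_C = 1/(ωC) = 1310 Ω
Parallel: admittances add. Y = 1/R + jωC
Y = (0.00315 + j0.000761) S
|Y| = 0.00325 S → |Z| = 1/|Y| = 308 Ω, ∠Z = −∠Y = -13.6°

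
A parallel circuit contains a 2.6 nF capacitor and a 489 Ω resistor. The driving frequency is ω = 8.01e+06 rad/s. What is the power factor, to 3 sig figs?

X_C = 1/(ωC) = 48.0 Ω
Parallel: admittances add. Y = 1/R + jωC
Y = (0.00204 + j0.0208) S
|Y| = 0.0209 S → |Z| = 1/|Y| = 47.8 Ω, ∠Z = −∠Y = -84.4°
cos φ = cos(-84.4°) = 0.0977

0.0977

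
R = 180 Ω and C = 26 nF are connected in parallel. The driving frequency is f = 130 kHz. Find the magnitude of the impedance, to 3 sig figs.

ω = 2πf = 816800 rad/s
X_C = 1/(ωC) = 47.1 Ω
Parallel: admittances add. Y = 1/R + jωC
Y = (0.00556 + j0.0212) S
|Y| = 0.0220 S → |Z| = 1/|Y| = 45.6 Ω, ∠Z = −∠Y = -75.3°

45.6 Ω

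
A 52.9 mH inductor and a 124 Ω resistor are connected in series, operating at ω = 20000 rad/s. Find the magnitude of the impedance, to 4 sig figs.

X_L = ωL = 1058 Ω
Z = 124.0 + j1058 Ω
|Z| = √(124.0² + 1058²) = 1065 Ω

1065 Ω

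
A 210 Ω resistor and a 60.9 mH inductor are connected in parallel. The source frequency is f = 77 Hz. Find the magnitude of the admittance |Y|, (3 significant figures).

34.3 mS

ω = 2πf = 483.8 rad/s
X_L = ωL = 29.5 Ω
Parallel: admittances add. Y = 1/R + 1/(jωL)
Y = (0.00476 − j0.0339) S
|Y| = 0.0343 S → |Z| = 1/|Y| = 29.2 Ω, ∠Z = −∠Y = 82.0°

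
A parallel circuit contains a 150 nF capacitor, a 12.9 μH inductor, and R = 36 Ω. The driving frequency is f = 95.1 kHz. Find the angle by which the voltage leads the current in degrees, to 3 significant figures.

ω = 2πf = 597500 rad/s
X_L = ωL = 7.71 Ω
X_C = 1/(ωC) = 11.2 Ω
Parallel: admittances add. Y = 1/R + 1/(jωL) + jωC
Y = (0.0278 − j0.0401) S
|Y| = 0.0488 S → |Z| = 1/|Y| = 20.5 Ω, ∠Z = −∠Y = 55.3°

55.3°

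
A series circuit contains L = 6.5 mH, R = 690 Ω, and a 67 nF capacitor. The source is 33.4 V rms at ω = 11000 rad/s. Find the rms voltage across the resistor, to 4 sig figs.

15.80 V

X_L = ωL = 71.50 Ω
X_C = 1/(ωC) = 1357 Ω
Net reactance X = X_L − X_C = -1285 Ω
Z = 690.0 − j1285 Ω
|Z| = √(690.0² + 1285²) = 1459 Ω
I = V/|Z| = 22.89 mA
V_R = I·|Z_R| = 0.02289 × 690.0 = 15.80 V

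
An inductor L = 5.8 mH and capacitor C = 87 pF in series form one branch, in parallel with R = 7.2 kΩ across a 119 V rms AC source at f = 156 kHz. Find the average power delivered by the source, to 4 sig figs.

ω = 2πf = 980200 rad/s
X_L = ωL = 5685 Ω
X_C = 1/(ωC) = 11730 Ω
Branch 1: Z₁ = R = 7200 Ω
Branch 2 (series LC): Z₂ = j(X_L − X_C) = −j6042 Ω
Parallel: Z = Z₁Z₂/(Z₁+Z₂), |Z| = 4628 Ω, ∠Z = -50.00°
I = V/|Z| = 25.71 mA
P = VI cos φ = 119 × 0.02571 × cos(-50.00°) = 1.967 W

1.967 W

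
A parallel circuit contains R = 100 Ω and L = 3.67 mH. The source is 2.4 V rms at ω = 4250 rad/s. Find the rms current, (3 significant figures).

X_L = ωL = 15.6 Ω
Parallel: admittances add. Y = 1/R + 1/(jωL)
Y = (0.0100 − j0.0641) S
|Y| = 0.0649 S → |Z| = 1/|Y| = 15.4 Ω, ∠Z = −∠Y = 81.1°
I = V/|Z| = 2.4/15.4 = 156 mA

156 mA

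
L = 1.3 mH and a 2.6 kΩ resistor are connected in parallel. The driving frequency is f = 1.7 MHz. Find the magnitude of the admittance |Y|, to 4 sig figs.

391.3 μS

ω = 2πf = 1.068e+07 rad/s
X_L = ωL = 13890 Ω
Parallel: admittances add. Y = 1/R + 1/(jωL)
Y = (0.0003846 − j7.202e-05) S
|Y| = 0.0003913 S → |Z| = 1/|Y| = 2556 Ω, ∠Z = −∠Y = 10.61°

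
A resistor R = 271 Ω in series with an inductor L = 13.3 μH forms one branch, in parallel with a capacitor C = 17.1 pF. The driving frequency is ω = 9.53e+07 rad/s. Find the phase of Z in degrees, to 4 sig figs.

X_L = ωL = 1267 Ω
X_C = 1/(ωC) = 613.6 Ω
Branch 1 (R+jX_L): Z₁ = 271.0 + j1267 Ω, |Z₁| = 1296 Ω
Branch 2 (−jX_C): Z₂ = −j613.6 Ω
Parallel: Z = Z₁Z₂/(Z₁+Z₂), |Z| = 1124 Ω, ∠Z = -79.56°

-79.56°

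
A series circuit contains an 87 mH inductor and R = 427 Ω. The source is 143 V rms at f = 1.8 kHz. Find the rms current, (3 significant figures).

ω = 2πf = 11310 rad/s
X_L = ωL = 984 Ω
Z = 427 + j984 Ω
|Z| = √(427² + 984²) = 1070 Ω
I = V/|Z| = 143/1070 = 133 mA

133 mA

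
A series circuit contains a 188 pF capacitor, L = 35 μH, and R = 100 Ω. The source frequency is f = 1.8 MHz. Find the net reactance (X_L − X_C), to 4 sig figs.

ω = 2πf = 1.131e+07 rad/s
X_L = ωL = 395.8 Ω
X_C = 1/(ωC) = 470.3 Ω
X = 395.8 − 470.3 = -74.48 Ω

-74.48 Ω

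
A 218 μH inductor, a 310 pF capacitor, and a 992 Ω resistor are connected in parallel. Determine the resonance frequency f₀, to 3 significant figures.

612 kHz

ω₀ = 1/√(LC) = 1/√(0.000218 × 3.1e-10) = 3.847e+06 rad/s
f₀ = ω₀/(2π) = 612 kHz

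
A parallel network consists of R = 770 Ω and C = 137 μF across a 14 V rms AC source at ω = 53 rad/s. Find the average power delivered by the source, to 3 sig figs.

X_C = 1/(ωC) = 138 Ω
Parallel: admittances add. Y = 1/R + jωC
Y = (0.00130 + j0.00726) S
|Y| = 0.00738 S → |Z| = 1/|Y| = 136 Ω, ∠Z = −∠Y = -79.9°
I = V/|Z| = 103 mA
P = VI cos φ = 14 × 0.103 × cos(-79.9°) = 255 mW

255 mW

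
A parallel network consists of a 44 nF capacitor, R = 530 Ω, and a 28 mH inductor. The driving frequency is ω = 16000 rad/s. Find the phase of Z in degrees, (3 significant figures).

39.0°

X_L = ωL = 448 Ω
X_C = 1/(ωC) = 1420 Ω
Parallel: admittances add. Y = 1/R + 1/(jωL) + jωC
Y = (0.00189 − j0.00153) S
|Y| = 0.00243 S → |Z| = 1/|Y| = 412 Ω, ∠Z = −∠Y = 39.0°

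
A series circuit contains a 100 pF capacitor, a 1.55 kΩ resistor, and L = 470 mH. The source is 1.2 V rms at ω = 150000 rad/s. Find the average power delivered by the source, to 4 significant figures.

X_L = ωL = 70500 Ω
X_C = 1/(ωC) = 66670 Ω
Net reactance X = X_L − X_C = 3833 Ω
Z = 1550 + j3833 Ω
|Z| = √(1550² + 3833²) = 4135 Ω
∠Z = arctan(3833/1550) = 67.98°
I = V/|Z| = 290.2 μA
P = VI cos φ = 1.2 × 0.0002902 × cos(67.98°) = 130.5 μW

130.5 μW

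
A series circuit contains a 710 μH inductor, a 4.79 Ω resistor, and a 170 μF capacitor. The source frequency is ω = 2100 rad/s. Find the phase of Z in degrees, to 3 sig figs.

X_L = ωL = 1.49 Ω
X_C = 1/(ωC) = 2.80 Ω
Net reactance X = X_L − X_C = -1.31 Ω
Z = 4.79 − j1.31 Ω
|Z| = √(4.79² + 1.31²) = 4.97 Ω
∠Z = arctan(-1.31/4.79) = -15.3°

-15.3°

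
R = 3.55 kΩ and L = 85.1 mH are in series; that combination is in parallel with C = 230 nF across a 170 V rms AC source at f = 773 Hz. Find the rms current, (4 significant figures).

ω = 2πf = 4857 rad/s
X_L = ωL = 413.3 Ω
X_C = 1/(ωC) = 895.2 Ω
Branch 1 (R+jX_L): Z₁ = 3550 + j413.3 Ω, |Z₁| = 3574 Ω
Branch 2 (−jX_C): Z₂ = −j895.2 Ω
Parallel: Z = Z₁Z₂/(Z₁+Z₂), |Z| = 893.0 Ω, ∠Z = -75.63°
I = V/|Z| = 170/893.0 = 190.4 mA

190.4 mA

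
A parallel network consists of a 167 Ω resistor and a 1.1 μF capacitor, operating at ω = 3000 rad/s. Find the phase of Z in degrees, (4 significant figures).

X_C = 1/(ωC) = 303.0 Ω
Parallel: admittances add. Y = 1/R + jωC
Y = (0.005988 + j0.003300) S
|Y| = 0.006837 S → |Z| = 1/|Y| = 146.3 Ω, ∠Z = −∠Y = -28.86°

-28.86°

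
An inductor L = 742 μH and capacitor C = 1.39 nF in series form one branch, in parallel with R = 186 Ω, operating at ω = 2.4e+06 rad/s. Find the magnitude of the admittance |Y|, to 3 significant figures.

5.42 mS

X_L = ωL = 1780 Ω
X_C = 1/(ωC) = 300 Ω
Branch 1: Z₁ = R = 186 Ω
Branch 2 (series LC): Z₂ = j(X_L − X_C) = j1480 Ω
Parallel: Z = Z₁Z₂/(Z₁+Z₂), |Z| = 185 Ω, ∠Z = 7.16°
|Y| = 1/|Z| = 5.42 mS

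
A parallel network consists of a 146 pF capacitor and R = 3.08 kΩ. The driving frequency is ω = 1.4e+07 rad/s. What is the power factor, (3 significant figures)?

0.157

X_C = 1/(ωC) = 489 Ω
Parallel: admittances add. Y = 1/R + jωC
Y = (0.000325 + j0.00204) S
|Y| = 0.00207 S → |Z| = 1/|Y| = 483 Ω, ∠Z = −∠Y = -81.0°
cos φ = cos(-81.0°) = 0.157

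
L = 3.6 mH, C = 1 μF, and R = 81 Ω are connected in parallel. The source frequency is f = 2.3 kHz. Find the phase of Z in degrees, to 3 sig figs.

ω = 2πf = 14450 rad/s
X_L = ωL = 52.0 Ω
X_C = 1/(ωC) = 69.2 Ω
Parallel: admittances add. Y = 1/R + 1/(jωL) + jωC
Y = (0.0123 − j0.00477) S
|Y| = 0.0132 S → |Z| = 1/|Y| = 75.6 Ω, ∠Z = −∠Y = 21.1°

21.1°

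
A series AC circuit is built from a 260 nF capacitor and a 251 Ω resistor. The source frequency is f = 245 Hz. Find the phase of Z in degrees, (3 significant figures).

ω = 2πf = 1539 rad/s
X_C = 1/(ωC) = 2500 Ω
Z = 251 − j2500 Ω
|Z| = √(251² + 2500²) = 2510 Ω
∠Z = arctan(-2500/251) = -84.3°

-84.3°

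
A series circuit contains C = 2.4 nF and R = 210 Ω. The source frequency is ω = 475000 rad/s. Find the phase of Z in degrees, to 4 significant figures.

-76.54°

X_C = 1/(ωC) = 877.2 Ω
Z = 210.0 − j877.2 Ω
|Z| = √(210.0² + 877.2²) = 902.0 Ω
∠Z = arctan(-877.2/210.0) = -76.54°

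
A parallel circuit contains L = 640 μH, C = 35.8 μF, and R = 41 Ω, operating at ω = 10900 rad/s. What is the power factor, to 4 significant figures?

X_L = ωL = 6.976 Ω
X_C = 1/(ωC) = 2.563 Ω
Parallel: admittances add. Y = 1/R + 1/(jωL) + jωC
Y = (0.02439 + j0.2469) S
|Y| = 0.2481 S → |Z| = 1/|Y| = 4.031 Ω, ∠Z = −∠Y = -84.36°
cos φ = cos(-84.36°) = 0.09832

0.09832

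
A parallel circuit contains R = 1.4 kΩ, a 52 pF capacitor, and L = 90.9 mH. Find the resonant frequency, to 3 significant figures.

73.2 kHz

ω₀ = 1/√(LC) = 1/√(0.0909 × 5.2e-11) = 460000 rad/s
f₀ = ω₀/(2π) = 73.2 kHz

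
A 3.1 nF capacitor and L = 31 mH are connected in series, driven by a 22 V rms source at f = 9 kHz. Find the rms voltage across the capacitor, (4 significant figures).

31.76 V

ω = 2πf = 56550 rad/s
X_L = ωL = 1753 Ω
X_C = 1/(ωC) = 5704 Ω
Net reactance X = X_L − X_C = -3951 Ω
Z = − j3951 Ω
|Z| = √(0² + 3951²) = 3951 Ω
I = V/|Z| = 5.568 mA
V_C = I·|Z_C| = 0.005568 × 5704 = 31.76 V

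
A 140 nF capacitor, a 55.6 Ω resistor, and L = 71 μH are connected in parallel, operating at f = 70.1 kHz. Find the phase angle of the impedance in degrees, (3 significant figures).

-58.8°

ω = 2πf = 440500 rad/s
X_L = ωL = 31.3 Ω
X_C = 1/(ωC) = 16.2 Ω
Parallel: admittances add. Y = 1/R + 1/(jωL) + jωC
Y = (0.0180 + j0.0297) S
|Y| = 0.0347 S → |Z| = 1/|Y| = 28.8 Ω, ∠Z = −∠Y = -58.8°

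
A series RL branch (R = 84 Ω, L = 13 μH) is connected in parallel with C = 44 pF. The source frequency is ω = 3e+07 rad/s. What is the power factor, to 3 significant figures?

0.423

X_L = ωL = 390 Ω
X_C = 1/(ωC) = 758 Ω
Branch 1 (R+jX_L): Z₁ = 84.0 + j390 Ω, |Z₁| = 399 Ω
Branch 2 (−jX_C): Z₂ = −j758 Ω
Parallel: Z = Z₁Z₂/(Z₁+Z₂), |Z| = 802 Ω, ∠Z = 65.0°
cos φ = cos(65.0°) = 0.423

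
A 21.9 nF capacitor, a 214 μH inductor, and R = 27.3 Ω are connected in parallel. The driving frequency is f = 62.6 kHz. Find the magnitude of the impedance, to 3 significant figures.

ω = 2πf = 393300 rad/s
X_L = ωL = 84.2 Ω
X_C = 1/(ωC) = 116 Ω
Parallel: admittances add. Y = 1/R + 1/(jωL) + jωC
Y = (0.0366 − j0.00327) S
|Y| = 0.0368 S → |Z| = 1/|Y| = 27.2 Ω, ∠Z = −∠Y = 5.10°

27.2 Ω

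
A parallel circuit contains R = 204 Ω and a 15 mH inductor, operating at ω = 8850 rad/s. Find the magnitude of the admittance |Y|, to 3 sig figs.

8.99 mS

X_L = ωL = 133 Ω
Parallel: admittances add. Y = 1/R + 1/(jωL)
Y = (0.00490 − j0.00753) S
|Y| = 0.00899 S → |Z| = 1/|Y| = 111 Ω, ∠Z = −∠Y = 56.9°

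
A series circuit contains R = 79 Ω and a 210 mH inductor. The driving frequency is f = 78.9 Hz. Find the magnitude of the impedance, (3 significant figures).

ω = 2πf = 495.7 rad/s
X_L = ωL = 104 Ω
Z = 79.0 + j104 Ω
|Z| = √(79.0² + 104²) = 131 Ω

131 Ω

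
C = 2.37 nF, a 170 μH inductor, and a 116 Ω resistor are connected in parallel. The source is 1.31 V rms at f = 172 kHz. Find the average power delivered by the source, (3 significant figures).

14.8 mW

ω = 2πf = 1.081e+06 rad/s
X_L = ωL = 184 Ω
X_C = 1/(ωC) = 390 Ω
Parallel: admittances add. Y = 1/R + 1/(jωL) + jωC
Y = (0.00862 − j0.00288) S
|Y| = 0.00909 S → |Z| = 1/|Y| = 110 Ω, ∠Z = −∠Y = 18.5°
I = V/|Z| = 11.9 mA
P = VI cos φ = 1.31 × 0.0119 × cos(18.5°) = 14.8 mW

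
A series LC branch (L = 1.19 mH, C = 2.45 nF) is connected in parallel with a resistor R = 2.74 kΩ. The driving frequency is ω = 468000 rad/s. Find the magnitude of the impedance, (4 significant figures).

X_L = ωL = 556.9 Ω
X_C = 1/(ωC) = 872.1 Ω
Branch 1: Z₁ = R = 2740 Ω
Branch 2 (series LC): Z₂ = j(X_L − X_C) = −j315.2 Ω
Parallel: Z = Z₁Z₂/(Z₁+Z₂), |Z| = 313.2 Ω, ∠Z = -83.44°

313.2 Ω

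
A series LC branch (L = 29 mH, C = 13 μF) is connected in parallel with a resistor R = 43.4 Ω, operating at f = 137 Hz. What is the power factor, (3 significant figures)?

0.829

ω = 2πf = 860.8 rad/s
X_L = ωL = 25.0 Ω
X_C = 1/(ωC) = 89.4 Ω
Branch 1: Z₁ = R = 43.4 Ω
Branch 2 (series LC): Z₂ = j(X_L − X_C) = −j64.4 Ω
Parallel: Z = Z₁Z₂/(Z₁+Z₂), |Z| = 36.0 Ω, ∠Z = -34.0°
cos φ = cos(-34.0°) = 0.829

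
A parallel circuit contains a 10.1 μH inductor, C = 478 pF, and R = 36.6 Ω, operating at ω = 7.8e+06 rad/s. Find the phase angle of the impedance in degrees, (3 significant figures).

X_L = ωL = 78.8 Ω
X_C = 1/(ωC) = 268 Ω
Parallel: admittances add. Y = 1/R + 1/(jωL) + jωC
Y = (0.0273 − j0.00897) S
|Y| = 0.0288 S → |Z| = 1/|Y| = 34.8 Ω, ∠Z = −∠Y = 18.2°

18.2°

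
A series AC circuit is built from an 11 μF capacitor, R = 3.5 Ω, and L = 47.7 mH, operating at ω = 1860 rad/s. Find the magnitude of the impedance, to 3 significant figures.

40.0 Ω

X_L = ωL = 88.7 Ω
X_C = 1/(ωC) = 48.9 Ω
Net reactance X = X_L − X_C = 39.8 Ω
Z = 3.50 + j39.8 Ω
|Z| = √(3.50² + 39.8²) = 40.0 Ω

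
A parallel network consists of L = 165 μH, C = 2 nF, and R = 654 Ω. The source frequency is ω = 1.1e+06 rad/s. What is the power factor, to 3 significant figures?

0.419

X_L = ωL = 182 Ω
X_C = 1/(ωC) = 455 Ω
Parallel: admittances add. Y = 1/R + 1/(jωL) + jωC
Y = (0.00153 − j0.00331) S
|Y| = 0.00365 S → |Z| = 1/|Y| = 274 Ω, ∠Z = −∠Y = 65.2°
cos φ = cos(65.2°) = 0.419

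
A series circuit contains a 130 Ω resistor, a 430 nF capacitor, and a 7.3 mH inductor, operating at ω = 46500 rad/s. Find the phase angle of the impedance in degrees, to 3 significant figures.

X_L = ωL = 339 Ω
X_C = 1/(ωC) = 50.0 Ω
Net reactance X = X_L − X_C = 289 Ω
Z = 130 + j289 Ω
|Z| = √(130² + 289²) = 317 Ω
∠Z = arctan(289/130) = 65.8°

65.8°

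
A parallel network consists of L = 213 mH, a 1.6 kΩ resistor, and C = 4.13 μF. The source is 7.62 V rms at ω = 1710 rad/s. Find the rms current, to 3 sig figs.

X_L = ωL = 364 Ω
X_C = 1/(ωC) = 142 Ω
Parallel: admittances add. Y = 1/R + 1/(jωL) + jωC
Y = (0.000625 + j0.00432) S
|Y| = 0.00436 S → |Z| = 1/|Y| = 229 Ω, ∠Z = −∠Y = -81.8°
I = V/|Z| = 7.62/229 = 33.2 mA

33.2 mA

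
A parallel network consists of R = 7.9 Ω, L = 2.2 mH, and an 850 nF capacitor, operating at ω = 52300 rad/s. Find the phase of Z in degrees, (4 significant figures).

X_L = ωL = 115.1 Ω
X_C = 1/(ωC) = 22.49 Ω
Parallel: admittances add. Y = 1/R + 1/(jωL) + jωC
Y = (0.1266 + j0.03576) S
|Y| = 0.1315 S → |Z| = 1/|Y| = 7.602 Ω, ∠Z = −∠Y = -15.78°

-15.78°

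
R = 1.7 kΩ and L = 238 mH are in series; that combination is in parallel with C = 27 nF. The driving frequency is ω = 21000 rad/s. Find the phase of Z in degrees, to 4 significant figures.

X_L = ωL = 4998 Ω
X_C = 1/(ωC) = 1764 Ω
Branch 1 (R+jX_L): Z₁ = 1700 + j4998 Ω, |Z₁| = 5279 Ω
Branch 2 (−jX_C): Z₂ = −j1764 Ω
Parallel: Z = Z₁Z₂/(Z₁+Z₂), |Z| = 2548 Ω, ∠Z = -81.06°

-81.06°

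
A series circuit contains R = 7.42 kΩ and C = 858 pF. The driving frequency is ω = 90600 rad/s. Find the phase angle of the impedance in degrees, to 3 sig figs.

X_C = 1/(ωC) = 12900 Ω
Z = 7420 − j12900 Ω
|Z| = √(7420² + 12900²) = 14900 Ω
∠Z = arctan(-12900/7420) = -60.0°

-60.0°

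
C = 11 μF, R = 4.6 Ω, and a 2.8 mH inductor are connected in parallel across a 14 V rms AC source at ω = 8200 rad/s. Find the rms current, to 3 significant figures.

3.11 A

X_L = ωL = 23.0 Ω
X_C = 1/(ωC) = 11.1 Ω
Parallel: admittances add. Y = 1/R + 1/(jωL) + jωC
Y = (0.217 + j0.0466) S
|Y| = 0.222 S → |Z| = 1/|Y| = 4.50 Ω, ∠Z = −∠Y = -12.1°
I = V/|Z| = 14/4.50 = 3.11 A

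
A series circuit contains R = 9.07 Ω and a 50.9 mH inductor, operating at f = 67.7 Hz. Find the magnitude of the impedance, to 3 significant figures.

23.5 Ω

ω = 2πf = 425.4 rad/s
X_L = ωL = 21.7 Ω
Z = 9.07 + j21.7 Ω
|Z| = √(9.07² + 21.7²) = 23.5 Ω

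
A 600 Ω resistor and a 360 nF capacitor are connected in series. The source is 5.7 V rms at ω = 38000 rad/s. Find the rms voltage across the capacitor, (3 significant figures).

X_C = 1/(ωC) = 73.1 Ω
Z = 600 − j73.1 Ω
|Z| = √(600² + 73.1²) = 604 Ω
I = V/|Z| = 9.43 mA
V_C = I·|Z_C| = 0.00943 × 73.1 = 0.689 V

0.689 V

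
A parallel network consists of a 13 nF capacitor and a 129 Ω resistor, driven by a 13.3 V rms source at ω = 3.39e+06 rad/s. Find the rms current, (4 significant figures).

X_C = 1/(ωC) = 22.69 Ω
Parallel: admittances add. Y = 1/R + jωC
Y = (0.007752 + j0.04407) S
|Y| = 0.04475 S → |Z| = 1/|Y| = 22.35 Ω, ∠Z = −∠Y = -80.02°
I = V/|Z| = 13.3/22.35 = 595.1 mA

595.1 mA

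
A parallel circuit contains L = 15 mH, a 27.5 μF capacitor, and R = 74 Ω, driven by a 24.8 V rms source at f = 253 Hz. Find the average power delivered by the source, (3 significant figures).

ω = 2πf = 1590 rad/s
X_L = ωL = 23.8 Ω
X_C = 1/(ωC) = 22.9 Ω
Parallel: admittances add. Y = 1/R + 1/(jωL) + jωC
Y = (0.0135 + j0.00178) S
|Y| = 0.0136 S → |Z| = 1/|Y| = 73.4 Ω, ∠Z = −∠Y = -7.49°
I = V/|Z| = 338 mA
P = VI cos φ = 24.8 × 0.338 × cos(-7.49°) = 8.31 W

8.31 W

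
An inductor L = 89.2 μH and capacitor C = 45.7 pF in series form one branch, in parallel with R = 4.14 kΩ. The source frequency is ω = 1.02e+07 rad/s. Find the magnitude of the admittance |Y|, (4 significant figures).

X_L = ωL = 909.8 Ω
X_C = 1/(ωC) = 2145 Ω
Branch 1: Z₁ = R = 4140 Ω
Branch 2 (series LC): Z₂ = j(X_L − X_C) = −j1235 Ω
Parallel: Z = Z₁Z₂/(Z₁+Z₂), |Z| = 1184 Ω, ∠Z = -73.38°
|Y| = 1/|Z| = 844.7 μS

844.7 μS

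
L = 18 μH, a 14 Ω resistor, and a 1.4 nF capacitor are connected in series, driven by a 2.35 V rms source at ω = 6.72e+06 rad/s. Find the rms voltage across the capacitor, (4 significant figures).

12.32 V

X_L = ωL = 121.0 Ω
X_C = 1/(ωC) = 106.3 Ω
Net reactance X = X_L − X_C = 14.67 Ω
Z = 14.00 + j14.67 Ω
|Z| = √(14.00² + 14.67²) = 20.28 Ω
I = V/|Z| = 115.9 mA
V_C = I·|Z_C| = 0.1159 × 106.3 = 12.32 V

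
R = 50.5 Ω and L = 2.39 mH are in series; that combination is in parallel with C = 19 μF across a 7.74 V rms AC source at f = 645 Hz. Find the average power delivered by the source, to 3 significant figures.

1.14 W

ω = 2πf = 4053 rad/s
X_L = ωL = 9.69 Ω
X_C = 1/(ωC) = 13.0 Ω
Branch 1 (R+jX_L): Z₁ = 50.5 + j9.69 Ω, |Z₁| = 51.4 Ω
Branch 2 (−jX_C): Z₂ = −j13.0 Ω
Parallel: Z = Z₁Z₂/(Z₁+Z₂), |Z| = 13.2 Ω, ∠Z = -75.4°
I = V/|Z| = 587 mA
P = VI cos φ = 7.74 × 0.587 × cos(-75.4°) = 1.14 W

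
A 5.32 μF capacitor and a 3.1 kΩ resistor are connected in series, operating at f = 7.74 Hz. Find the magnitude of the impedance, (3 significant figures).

ω = 2πf = 48.63 rad/s
X_C = 1/(ωC) = 3870 Ω
Z = 3100 − j3870 Ω
|Z| = √(3100² + 3870²) = 4950 Ω

4950 Ω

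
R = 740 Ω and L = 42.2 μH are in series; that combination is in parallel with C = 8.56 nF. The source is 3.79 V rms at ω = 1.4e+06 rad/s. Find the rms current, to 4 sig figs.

45.30 mA

X_L = ωL = 59.08 Ω
X_C = 1/(ωC) = 83.44 Ω
Branch 1 (R+jX_L): Z₁ = 740.0 + j59.08 Ω, |Z₁| = 742.4 Ω
Branch 2 (−jX_C): Z₂ = −j83.44 Ω
Parallel: Z = Z₁Z₂/(Z₁+Z₂), |Z| = 83.66 Ω, ∠Z = -83.55°
I = V/|Z| = 3.79/83.66 = 45.30 mA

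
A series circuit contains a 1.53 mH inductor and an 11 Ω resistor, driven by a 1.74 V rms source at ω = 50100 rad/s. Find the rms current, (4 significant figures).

X_L = ωL = 76.65 Ω
Z = 11.00 + j76.65 Ω
|Z| = √(11.00² + 76.65²) = 77.44 Ω
I = V/|Z| = 1.74/77.44 = 22.47 mA

22.47 mA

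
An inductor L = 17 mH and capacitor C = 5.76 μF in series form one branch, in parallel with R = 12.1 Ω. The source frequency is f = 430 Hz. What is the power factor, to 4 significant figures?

ω = 2πf = 2702 rad/s
X_L = ωL = 45.93 Ω
X_C = 1/(ωC) = 64.26 Ω
Branch 1: Z₁ = R = 12.10 Ω
Branch 2 (series LC): Z₂ = j(X_L − X_C) = −j18.33 Ω
Parallel: Z = Z₁Z₂/(Z₁+Z₂), |Z| = 10.10 Ω, ∠Z = -33.43°
cos φ = cos(-33.43°) = 0.8345

0.8345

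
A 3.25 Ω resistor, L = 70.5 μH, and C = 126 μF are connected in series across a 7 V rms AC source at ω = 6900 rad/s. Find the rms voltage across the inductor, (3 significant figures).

X_L = ωL = 0.486 Ω
X_C = 1/(ωC) = 1.15 Ω
Net reactance X = X_L − X_C = -0.664 Ω
Z = 3.25 − j0.664 Ω
|Z| = √(3.25² + 0.664²) = 3.32 Ω
I = V/|Z| = 2.11 A
V_L = I·|Z_L| = 2.11 × 0.486 = 1.03 V

1.03 V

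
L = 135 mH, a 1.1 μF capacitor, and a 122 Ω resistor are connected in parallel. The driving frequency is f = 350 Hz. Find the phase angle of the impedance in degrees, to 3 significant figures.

ω = 2πf = 2199 rad/s
X_L = ωL = 297 Ω
X_C = 1/(ωC) = 413 Ω
Parallel: admittances add. Y = 1/R + 1/(jωL) + jωC
Y = (0.00820 − j0.000949) S
|Y| = 0.00825 S → |Z| = 1/|Y| = 121 Ω, ∠Z = −∠Y = 6.61°

6.61°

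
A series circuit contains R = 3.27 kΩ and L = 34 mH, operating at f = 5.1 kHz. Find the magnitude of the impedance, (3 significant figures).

ω = 2πf = 32040 rad/s
X_L = ωL = 1090 Ω
Z = 3270 + j1090 Ω
|Z| = √(3270² + 1090²) = 3450 Ω

3450 Ω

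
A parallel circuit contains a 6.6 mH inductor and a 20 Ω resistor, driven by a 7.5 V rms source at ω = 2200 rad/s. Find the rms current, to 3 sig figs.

X_L = ωL = 14.5 Ω
Parallel: admittances add. Y = 1/R + 1/(jωL)
Y = (0.0500 − j0.0689) S
|Y| = 0.0851 S → |Z| = 1/|Y| = 11.7 Ω, ∠Z = −∠Y = 54.0°
I = V/|Z| = 7.5/11.7 = 638 mA

638 mA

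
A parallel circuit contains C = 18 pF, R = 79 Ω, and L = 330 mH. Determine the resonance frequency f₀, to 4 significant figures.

ω₀ = 1/√(LC) = 1/√(0.33 × 1.8e-11) = 410300 rad/s
f₀ = ω₀/(2π) = 65.30 kHz

65.30 kHz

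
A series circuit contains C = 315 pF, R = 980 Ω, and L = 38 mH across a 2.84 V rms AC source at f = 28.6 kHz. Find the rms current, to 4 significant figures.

261.0 μA

ω = 2πf = 179700 rad/s
X_L = ωL = 6829 Ω
X_C = 1/(ωC) = 17670 Ω
Net reactance X = X_L − X_C = -10840 Ω
Z = 980.0 − j10840 Ω
|Z| = √(980.0² + 10840²) = 10880 Ω
I = V/|Z| = 2.84/10880 = 261.0 μA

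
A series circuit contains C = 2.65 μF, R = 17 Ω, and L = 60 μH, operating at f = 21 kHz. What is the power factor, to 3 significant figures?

ω = 2πf = 131900 rad/s
X_L = ωL = 7.92 Ω
X_C = 1/(ωC) = 2.86 Ω
Net reactance X = X_L − X_C = 5.06 Ω
Z = 17.0 + j5.06 Ω
|Z| = √(17.0² + 5.06²) = 17.7 Ω
∠Z = arctan(5.06/17.0) = 16.6°
cos φ = cos(16.6°) = 0.958

0.958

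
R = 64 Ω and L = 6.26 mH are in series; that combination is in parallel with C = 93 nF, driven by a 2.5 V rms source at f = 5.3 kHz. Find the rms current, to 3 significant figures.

ω = 2πf = 33300 rad/s
X_L = ωL = 208 Ω
X_C = 1/(ωC) = 323 Ω
Branch 1 (R+jX_L): Z₁ = 64.0 + j208 Ω, |Z₁| = 218 Ω
Branch 2 (−jX_C): Z₂ = −j323 Ω
Parallel: Z = Z₁Z₂/(Z₁+Z₂), |Z| = 537 Ω, ∠Z = 43.7°
I = V/|Z| = 2.5/537 = 4.66 mA

4.66 mA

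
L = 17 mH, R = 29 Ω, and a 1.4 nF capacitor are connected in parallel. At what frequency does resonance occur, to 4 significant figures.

32.62 kHz

ω₀ = 1/√(LC) = 1/√(0.017 × 1.4e-09) = 205000 rad/s
f₀ = ω₀/(2π) = 32.62 kHz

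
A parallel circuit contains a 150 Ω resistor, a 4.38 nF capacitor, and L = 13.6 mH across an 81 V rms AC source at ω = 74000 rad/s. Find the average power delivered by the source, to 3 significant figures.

43.7 W

X_L = ωL = 1010 Ω
X_C = 1/(ωC) = 3090 Ω
Parallel: admittances add. Y = 1/R + 1/(jωL) + jωC
Y = (0.00667 − j0.000670) S
|Y| = 0.00670 S → |Z| = 1/|Y| = 149 Ω, ∠Z = −∠Y = 5.73°
I = V/|Z| = 543 mA
P = VI cos φ = 81 × 0.543 × cos(5.73°) = 43.7 W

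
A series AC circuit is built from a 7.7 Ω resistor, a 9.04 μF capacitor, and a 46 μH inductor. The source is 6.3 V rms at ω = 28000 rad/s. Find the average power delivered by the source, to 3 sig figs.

4.60 W

X_L = ωL = 1.29 Ω
X_C = 1/(ωC) = 3.95 Ω
Net reactance X = X_L − X_C = -2.66 Ω
Z = 7.70 − j2.66 Ω
|Z| = √(7.70² + 2.66²) = 8.15 Ω
∠Z = arctan(-2.66/7.70) = -19.1°
I = V/|Z| = 773 mA
P = VI cos φ = 6.3 × 0.773 × cos(-19.1°) = 4.60 W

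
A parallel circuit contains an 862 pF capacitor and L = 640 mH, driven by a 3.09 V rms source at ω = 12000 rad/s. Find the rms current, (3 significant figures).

X_L = ωL = 7680 Ω
X_C = 1/(ωC) = 96700 Ω
Parallel: admittances add. Y = 1/(jωL) + jωC
Y = (0 − j0.000120) S
|Y| = 0.000120 S → |Z| = 1/|Y| = 8340 Ω, ∠Z = −∠Y = 90.0°
I = V/|Z| = 3.09/8340 = 370 μA

370 μA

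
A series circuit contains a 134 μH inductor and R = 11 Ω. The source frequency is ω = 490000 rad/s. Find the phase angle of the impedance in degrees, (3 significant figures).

X_L = ωL = 65.7 Ω
Z = 11.0 + j65.7 Ω
|Z| = √(11.0² + 65.7²) = 66.6 Ω
∠Z = arctan(65.7/11.0) = 80.5°

80.5°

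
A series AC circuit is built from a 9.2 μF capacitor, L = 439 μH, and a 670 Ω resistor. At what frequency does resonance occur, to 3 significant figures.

2.50 kHz

ω₀ = 1/√(LC) = 1/√(0.000439 × 9.2e-06) = 15740 rad/s
f₀ = ω₀/(2π) = 2.50 kHz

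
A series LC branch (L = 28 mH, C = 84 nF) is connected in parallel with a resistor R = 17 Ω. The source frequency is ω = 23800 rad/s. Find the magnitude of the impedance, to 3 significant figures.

16.9 Ω

X_L = ωL = 666 Ω
X_C = 1/(ωC) = 500 Ω
Branch 1: Z₁ = R = 17.0 Ω
Branch 2 (series LC): Z₂ = j(X_L − X_C) = j166 Ω
Parallel: Z = Z₁Z₂/(Z₁+Z₂), |Z| = 16.9 Ω, ∠Z = 5.84°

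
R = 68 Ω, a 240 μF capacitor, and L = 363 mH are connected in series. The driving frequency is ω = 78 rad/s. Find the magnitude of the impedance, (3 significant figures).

72.5 Ω

X_L = ωL = 28.3 Ω
X_C = 1/(ωC) = 53.4 Ω
Net reactance X = X_L − X_C = -25.1 Ω
Z = 68.0 − j25.1 Ω
|Z| = √(68.0² + 25.1²) = 72.5 Ω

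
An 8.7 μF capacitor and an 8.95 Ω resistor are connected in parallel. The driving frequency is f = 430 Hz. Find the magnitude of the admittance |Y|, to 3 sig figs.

114 mS

ω = 2πf = 2702 rad/s
X_C = 1/(ωC) = 42.5 Ω
Parallel: admittances add. Y = 1/R + jωC
Y = (0.112 + j0.0235) S
|Y| = 0.114 S → |Z| = 1/|Y| = 8.76 Ω, ∠Z = −∠Y = -11.9°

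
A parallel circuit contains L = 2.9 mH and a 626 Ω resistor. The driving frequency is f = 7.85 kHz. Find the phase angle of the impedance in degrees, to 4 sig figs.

ω = 2πf = 49320 rad/s
X_L = ωL = 143.0 Ω
Parallel: admittances add. Y = 1/R + 1/(jωL)
Y = (0.001597 − j0.006991) S
|Y| = 0.007171 S → |Z| = 1/|Y| = 139.4 Ω, ∠Z = −∠Y = 77.13°

77.13°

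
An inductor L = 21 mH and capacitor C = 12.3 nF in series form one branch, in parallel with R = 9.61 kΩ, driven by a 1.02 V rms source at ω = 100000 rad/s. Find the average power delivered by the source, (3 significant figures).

108 μW

X_L = ωL = 2100 Ω
X_C = 1/(ωC) = 813 Ω
Branch 1: Z₁ = R = 9610 Ω
Branch 2 (series LC): Z₂ = j(X_L − X_C) = j1290 Ω
Parallel: Z = Z₁Z₂/(Z₁+Z₂), |Z| = 1280 Ω, ∠Z = 82.4°
I = V/|Z| = 800 μA
P = VI cos φ = 1.02 × 0.000800 × cos(82.4°) = 108 μW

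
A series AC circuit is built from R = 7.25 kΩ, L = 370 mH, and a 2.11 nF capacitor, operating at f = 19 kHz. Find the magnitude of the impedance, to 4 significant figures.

40850 Ω

ω = 2πf = 119400 rad/s
X_L = ωL = 44170 Ω
X_C = 1/(ωC) = 3970 Ω
Net reactance X = X_L − X_C = 40200 Ω
Z = 7250 + j40200 Ω
|Z| = √(7250² + 40200²) = 40850 Ω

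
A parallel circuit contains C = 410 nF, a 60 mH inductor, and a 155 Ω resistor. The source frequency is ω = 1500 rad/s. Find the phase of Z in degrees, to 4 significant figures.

X_L = ωL = 90.00 Ω
X_C = 1/(ωC) = 1626 Ω
Parallel: admittances add. Y = 1/R + 1/(jωL) + jωC
Y = (0.006452 − j0.01050) S
|Y| = 0.01232 S → |Z| = 1/|Y| = 81.17 Ω, ∠Z = −∠Y = 58.42°

58.42°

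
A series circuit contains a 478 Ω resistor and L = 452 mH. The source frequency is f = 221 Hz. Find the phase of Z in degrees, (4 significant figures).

ω = 2πf = 1389 rad/s
X_L = ωL = 627.6 Ω
Z = 478.0 + j627.6 Ω
|Z| = √(478.0² + 627.6²) = 788.9 Ω
∠Z = arctan(627.6/478.0) = 52.71°

52.71°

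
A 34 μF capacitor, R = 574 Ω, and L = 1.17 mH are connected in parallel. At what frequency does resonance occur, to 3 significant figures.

798 Hz

ω₀ = 1/√(LC) = 1/√(0.00117 × 3.4e-05) = 5014 rad/s
f₀ = ω₀/(2π) = 798 Hz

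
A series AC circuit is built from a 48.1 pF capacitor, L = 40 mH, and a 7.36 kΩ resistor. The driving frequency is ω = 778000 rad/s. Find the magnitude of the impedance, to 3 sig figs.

X_L = ωL = 31100 Ω
X_C = 1/(ωC) = 26700 Ω
Net reactance X = X_L − X_C = 4400 Ω
Z = 7360 + j4400 Ω
|Z| = √(7360² + 4400²) = 8570 Ω

8570 Ω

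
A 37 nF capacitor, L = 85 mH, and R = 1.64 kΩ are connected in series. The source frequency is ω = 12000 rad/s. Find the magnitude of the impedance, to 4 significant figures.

X_L = ωL = 1020 Ω
X_C = 1/(ωC) = 2252 Ω
Net reactance X = X_L − X_C = -1232 Ω
Z = 1640 − j1232 Ω
|Z| = √(1640² + 1232²) = 2051 Ω

2051 Ω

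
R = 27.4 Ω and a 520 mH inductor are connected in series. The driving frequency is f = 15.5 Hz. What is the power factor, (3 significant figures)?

0.476

ω = 2πf = 97.39 rad/s
X_L = ωL = 50.6 Ω
Z = 27.4 + j50.6 Ω
|Z| = √(27.4² + 50.6²) = 57.6 Ω
∠Z = arctan(50.6/27.4) = 61.6°
cos φ = cos(61.6°) = 0.476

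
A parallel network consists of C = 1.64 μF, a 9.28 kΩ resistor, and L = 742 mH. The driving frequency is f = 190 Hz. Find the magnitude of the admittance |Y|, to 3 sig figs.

836 μS

ω = 2πf = 1194 rad/s
X_L = ωL = 886 Ω
X_C = 1/(ωC) = 511 Ω
Parallel: admittances add. Y = 1/R + 1/(jωL) + jωC
Y = (0.000108 + j0.000829) S
|Y| = 0.000836 S → |Z| = 1/|Y| = 1200 Ω, ∠Z = −∠Y = -82.6°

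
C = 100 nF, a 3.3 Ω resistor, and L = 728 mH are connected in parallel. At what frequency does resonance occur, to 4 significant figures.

589.9 Hz

ω₀ = 1/√(LC) = 1/√(0.728 × 1e-07) = 3706 rad/s
f₀ = ω₀/(2π) = 589.9 Hz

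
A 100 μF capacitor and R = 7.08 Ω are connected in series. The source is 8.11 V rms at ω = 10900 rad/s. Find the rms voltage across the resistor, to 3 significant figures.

X_C = 1/(ωC) = 0.917 Ω
Z = 7.08 − j0.917 Ω
|Z| = √(7.08² + 0.917²) = 7.14 Ω
I = V/|Z| = 1.14 A
V_R = I·|Z_R| = 1.14 × 7.08 = 8.04 V

8.04 V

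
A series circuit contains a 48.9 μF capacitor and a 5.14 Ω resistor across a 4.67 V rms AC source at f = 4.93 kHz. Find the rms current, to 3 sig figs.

901 mA

ω = 2πf = 30980 rad/s
X_C = 1/(ωC) = 0.660 Ω
Z = 5.14 − j0.660 Ω
|Z| = √(5.14² + 0.660²) = 5.18 Ω
I = V/|Z| = 4.67/5.18 = 901 mA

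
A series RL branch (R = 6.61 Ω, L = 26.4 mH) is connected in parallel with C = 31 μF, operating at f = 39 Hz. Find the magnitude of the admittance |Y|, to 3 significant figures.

ω = 2πf = 245.0 rad/s
X_L = ωL = 6.47 Ω
X_C = 1/(ωC) = 132 Ω
Branch 1 (R+jX_L): Z₁ = 6.61 + j6.47 Ω, |Z₁| = 9.25 Ω
Branch 2 (−jX_C): Z₂ = −j132 Ω
Parallel: Z = Z₁Z₂/(Z₁+Z₂), |Z| = 9.71 Ω, ∠Z = 41.4°
|Y| = 1/|Z| = 103 mS

103 mS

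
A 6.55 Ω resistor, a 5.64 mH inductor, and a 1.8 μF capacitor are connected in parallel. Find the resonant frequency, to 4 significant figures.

ω₀ = 1/√(LC) = 1/√(0.00564 × 1.8e-06) = 9925 rad/s
f₀ = ω₀/(2π) = 1.580 kHz

1.580 kHz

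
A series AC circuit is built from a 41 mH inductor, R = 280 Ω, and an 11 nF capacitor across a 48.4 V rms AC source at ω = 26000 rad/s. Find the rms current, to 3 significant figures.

19.8 mA

X_L = ωL = 1070 Ω
X_C = 1/(ωC) = 3500 Ω
Net reactance X = X_L − X_C = -2430 Ω
Z = 280 − j2430 Ω
|Z| = √(280² + 2430²) = 2450 Ω
I = V/|Z| = 48.4/2450 = 19.8 mA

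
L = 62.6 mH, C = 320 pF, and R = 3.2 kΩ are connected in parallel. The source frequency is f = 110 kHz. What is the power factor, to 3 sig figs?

ω = 2πf = 691200 rad/s
X_L = ωL = 43300 Ω
X_C = 1/(ωC) = 4520 Ω
Parallel: admittances add. Y = 1/R + 1/(jωL) + jωC
Y = (0.000313 + j0.000198) S
|Y| = 0.000370 S → |Z| = 1/|Y| = 2700 Ω, ∠Z = −∠Y = -32.4°
cos φ = cos(-32.4°) = 0.845

0.845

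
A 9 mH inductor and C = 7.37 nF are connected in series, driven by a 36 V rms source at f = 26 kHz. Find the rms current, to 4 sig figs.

56.28 mA

ω = 2πf = 163400 rad/s
X_L = ωL = 1470 Ω
X_C = 1/(ωC) = 830.6 Ω
Net reactance X = X_L − X_C = 639.7 Ω
Z = j639.7 Ω
|Z| = √(0² + 639.7²) = 639.7 Ω
I = V/|Z| = 36/639.7 = 56.28 mA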